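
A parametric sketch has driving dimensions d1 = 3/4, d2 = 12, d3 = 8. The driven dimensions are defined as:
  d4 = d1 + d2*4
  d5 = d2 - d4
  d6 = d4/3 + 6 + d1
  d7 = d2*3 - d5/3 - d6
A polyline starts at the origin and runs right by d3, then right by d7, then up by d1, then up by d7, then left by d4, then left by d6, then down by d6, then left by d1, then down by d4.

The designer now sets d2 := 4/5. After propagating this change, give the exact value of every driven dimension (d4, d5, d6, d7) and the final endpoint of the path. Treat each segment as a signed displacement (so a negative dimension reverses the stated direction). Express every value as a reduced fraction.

d4 = 79/20
d5 = -63/20
d6 = 121/15
d7 = -277/60
endpoint = (-563/60, -953/60)

Apply edit: d2 := 4/5
  d4 = d1 + d2*4 = 79/20
  d5 = d2 - d4 = -63/20
  d6 = d4/3 + 6 + d1 = 121/15
  d7 = d2*3 - d5/3 - d6 = -277/60
Walk from origin (0, 0):
  seg 1: right by d3 = 8 → (8, 0)
  seg 2: right by d7 = -277/60 → (203/60, 0)
  seg 3: up by d1 = 3/4 → (203/60, 3/4)
  seg 4: up by d7 = -277/60 → (203/60, -58/15)
  seg 5: left by d4 = 79/20 → (-17/30, -58/15)
  seg 6: left by d6 = 121/15 → (-259/30, -58/15)
  seg 7: down by d6 = 121/15 → (-259/30, -179/15)
  seg 8: left by d1 = 3/4 → (-563/60, -179/15)
  seg 9: down by d4 = 79/20 → (-563/60, -953/60)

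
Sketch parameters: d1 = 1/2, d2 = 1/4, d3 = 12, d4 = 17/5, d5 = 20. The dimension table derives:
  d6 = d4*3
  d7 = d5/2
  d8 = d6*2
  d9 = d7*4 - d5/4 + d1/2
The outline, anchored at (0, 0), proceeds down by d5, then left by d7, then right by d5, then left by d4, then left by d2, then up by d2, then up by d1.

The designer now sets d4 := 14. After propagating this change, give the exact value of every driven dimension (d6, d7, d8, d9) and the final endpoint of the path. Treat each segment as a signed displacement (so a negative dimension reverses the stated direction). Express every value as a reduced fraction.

d6 = 42
d7 = 10
d8 = 84
d9 = 141/4
endpoint = (-17/4, -77/4)

Apply edit: d4 := 14
  d6 = d4*3 = 42
  d7 = d5/2 = 10
  d8 = d6*2 = 84
  d9 = d7*4 - d5/4 + d1/2 = 141/4
Walk from origin (0, 0):
  seg 1: down by d5 = 20 → (0, -20)
  seg 2: left by d7 = 10 → (-10, -20)
  seg 3: right by d5 = 20 → (10, -20)
  seg 4: left by d4 = 14 → (-4, -20)
  seg 5: left by d2 = 1/4 → (-17/4, -20)
  seg 6: up by d2 = 1/4 → (-17/4, -79/4)
  seg 7: up by d1 = 1/2 → (-17/4, -77/4)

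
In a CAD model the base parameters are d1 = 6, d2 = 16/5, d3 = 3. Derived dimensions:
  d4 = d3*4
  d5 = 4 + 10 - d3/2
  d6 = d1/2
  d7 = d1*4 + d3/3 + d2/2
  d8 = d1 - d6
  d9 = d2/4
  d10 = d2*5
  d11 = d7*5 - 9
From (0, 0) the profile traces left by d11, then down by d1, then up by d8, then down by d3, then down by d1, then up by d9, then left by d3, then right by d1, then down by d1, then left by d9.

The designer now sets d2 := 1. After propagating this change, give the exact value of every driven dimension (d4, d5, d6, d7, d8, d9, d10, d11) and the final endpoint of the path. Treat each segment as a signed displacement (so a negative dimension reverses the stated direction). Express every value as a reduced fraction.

d4 = 12
d5 = 25/2
d6 = 3
d7 = 51/2
d8 = 3
d9 = 1/4
d10 = 5
d11 = 237/2
endpoint = (-463/4, -71/4)

Apply edit: d2 := 1
  d4 = d3*4 = 12
  d5 = 4 + 10 - d3/2 = 25/2
  d6 = d1/2 = 3
  d7 = d1*4 + d3/3 + d2/2 = 51/2
  d8 = d1 - d6 = 3
  d9 = d2/4 = 1/4
  d10 = d2*5 = 5
  d11 = d7*5 - 9 = 237/2
Walk from origin (0, 0):
  seg 1: left by d11 = 237/2 → (-237/2, 0)
  seg 2: down by d1 = 6 → (-237/2, -6)
  seg 3: up by d8 = 3 → (-237/2, -3)
  seg 4: down by d3 = 3 → (-237/2, -6)
  seg 5: down by d1 = 6 → (-237/2, -12)
  seg 6: up by d9 = 1/4 → (-237/2, -47/4)
  seg 7: left by d3 = 3 → (-243/2, -47/4)
  seg 8: right by d1 = 6 → (-231/2, -47/4)
  seg 9: down by d1 = 6 → (-231/2, -71/4)
  seg 10: left by d9 = 1/4 → (-463/4, -71/4)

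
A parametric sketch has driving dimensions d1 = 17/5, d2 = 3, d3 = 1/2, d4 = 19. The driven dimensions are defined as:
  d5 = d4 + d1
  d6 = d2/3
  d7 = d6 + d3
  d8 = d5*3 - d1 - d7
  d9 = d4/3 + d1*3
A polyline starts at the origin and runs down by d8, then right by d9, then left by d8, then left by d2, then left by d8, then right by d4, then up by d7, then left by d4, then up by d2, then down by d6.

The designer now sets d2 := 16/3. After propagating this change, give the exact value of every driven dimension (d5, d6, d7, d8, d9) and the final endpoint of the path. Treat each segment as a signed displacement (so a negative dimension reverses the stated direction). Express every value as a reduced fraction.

d5 = 112/5
d6 = 16/9
d7 = 41/18
d8 = 5537/90
d9 = 248/15
endpoint = (-5033/45, -2506/45)

Apply edit: d2 := 16/3
  d5 = d4 + d1 = 112/5
  d6 = d2/3 = 16/9
  d7 = d6 + d3 = 41/18
  d8 = d5*3 - d1 - d7 = 5537/90
  d9 = d4/3 + d1*3 = 248/15
Walk from origin (0, 0):
  seg 1: down by d8 = 5537/90 → (0, -5537/90)
  seg 2: right by d9 = 248/15 → (248/15, -5537/90)
  seg 3: left by d8 = 5537/90 → (-4049/90, -5537/90)
  seg 4: left by d2 = 16/3 → (-4529/90, -5537/90)
  seg 5: left by d8 = 5537/90 → (-5033/45, -5537/90)
  seg 6: right by d4 = 19 → (-4178/45, -5537/90)
  seg 7: up by d7 = 41/18 → (-4178/45, -2666/45)
  seg 8: left by d4 = 19 → (-5033/45, -2666/45)
  seg 9: up by d2 = 16/3 → (-5033/45, -2426/45)
  seg 10: down by d6 = 16/9 → (-5033/45, -2506/45)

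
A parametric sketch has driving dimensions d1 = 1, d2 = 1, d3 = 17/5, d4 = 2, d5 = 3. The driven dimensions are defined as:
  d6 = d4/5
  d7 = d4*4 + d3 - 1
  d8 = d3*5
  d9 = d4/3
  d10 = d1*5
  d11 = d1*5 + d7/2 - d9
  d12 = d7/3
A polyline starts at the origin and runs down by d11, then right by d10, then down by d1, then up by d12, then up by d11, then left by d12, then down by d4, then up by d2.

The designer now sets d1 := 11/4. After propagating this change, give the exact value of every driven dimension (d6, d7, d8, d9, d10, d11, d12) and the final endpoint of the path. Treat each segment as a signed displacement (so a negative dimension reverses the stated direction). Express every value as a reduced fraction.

Apply edit: d1 := 11/4
  d6 = d4/5 = 2/5
  d7 = d4*4 + d3 - 1 = 52/5
  d8 = d3*5 = 17
  d9 = d4/3 = 2/3
  d10 = d1*5 = 55/4
  d11 = d1*5 + d7/2 - d9 = 1097/60
  d12 = d7/3 = 52/15
Walk from origin (0, 0):
  seg 1: down by d11 = 1097/60 → (0, -1097/60)
  seg 2: right by d10 = 55/4 → (55/4, -1097/60)
  seg 3: down by d1 = 11/4 → (55/4, -631/30)
  seg 4: up by d12 = 52/15 → (55/4, -527/30)
  seg 5: up by d11 = 1097/60 → (55/4, 43/60)
  seg 6: left by d12 = 52/15 → (617/60, 43/60)
  seg 7: down by d4 = 2 → (617/60, -77/60)
  seg 8: up by d2 = 1 → (617/60, -17/60)

d6 = 2/5
d7 = 52/5
d8 = 17
d9 = 2/3
d10 = 55/4
d11 = 1097/60
d12 = 52/15
endpoint = (617/60, -17/60)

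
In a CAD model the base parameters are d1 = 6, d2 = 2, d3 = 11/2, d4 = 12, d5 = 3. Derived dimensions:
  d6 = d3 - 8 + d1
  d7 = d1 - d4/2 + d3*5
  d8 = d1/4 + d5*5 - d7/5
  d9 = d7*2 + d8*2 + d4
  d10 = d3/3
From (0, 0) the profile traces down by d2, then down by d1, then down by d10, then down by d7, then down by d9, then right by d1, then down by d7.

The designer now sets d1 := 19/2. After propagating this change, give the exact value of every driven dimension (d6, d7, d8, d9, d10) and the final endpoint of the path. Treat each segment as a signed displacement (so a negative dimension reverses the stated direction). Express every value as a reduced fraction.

Apply edit: d1 := 19/2
  d6 = d3 - 8 + d1 = 7
  d7 = d1 - d4/2 + d3*5 = 31
  d8 = d1/4 + d5*5 - d7/5 = 447/40
  d9 = d7*2 + d8*2 + d4 = 1927/20
  d10 = d3/3 = 11/6
Walk from origin (0, 0):
  seg 1: down by d2 = 2 → (0, -2)
  seg 2: down by d1 = 19/2 → (0, -23/2)
  seg 3: down by d10 = 11/6 → (0, -40/3)
  seg 4: down by d7 = 31 → (0, -133/3)
  seg 5: down by d9 = 1927/20 → (0, -8441/60)
  seg 6: right by d1 = 19/2 → (19/2, -8441/60)
  seg 7: down by d7 = 31 → (19/2, -10301/60)

d6 = 7
d7 = 31
d8 = 447/40
d9 = 1927/20
d10 = 11/6
endpoint = (19/2, -10301/60)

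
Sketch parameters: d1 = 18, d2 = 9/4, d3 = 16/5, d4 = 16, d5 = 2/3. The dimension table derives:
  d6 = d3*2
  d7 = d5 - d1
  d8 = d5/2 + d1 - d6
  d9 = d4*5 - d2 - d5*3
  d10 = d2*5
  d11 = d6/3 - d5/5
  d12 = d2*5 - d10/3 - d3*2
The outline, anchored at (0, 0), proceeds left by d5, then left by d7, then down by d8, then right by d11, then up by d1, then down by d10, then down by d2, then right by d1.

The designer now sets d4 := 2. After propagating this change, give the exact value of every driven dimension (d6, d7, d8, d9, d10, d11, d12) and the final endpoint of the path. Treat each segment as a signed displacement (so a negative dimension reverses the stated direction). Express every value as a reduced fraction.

d6 = 32/5
d7 = -52/3
d8 = 179/15
d9 = 23/4
d10 = 45/4
d11 = 2
d12 = 11/10
endpoint = (110/3, -223/30)

Apply edit: d4 := 2
  d6 = d3*2 = 32/5
  d7 = d5 - d1 = -52/3
  d8 = d5/2 + d1 - d6 = 179/15
  d9 = d4*5 - d2 - d5*3 = 23/4
  d10 = d2*5 = 45/4
  d11 = d6/3 - d5/5 = 2
  d12 = d2*5 - d10/3 - d3*2 = 11/10
Walk from origin (0, 0):
  seg 1: left by d5 = 2/3 → (-2/3, 0)
  seg 2: left by d7 = -52/3 → (50/3, 0)
  seg 3: down by d8 = 179/15 → (50/3, -179/15)
  seg 4: right by d11 = 2 → (56/3, -179/15)
  seg 5: up by d1 = 18 → (56/3, 91/15)
  seg 6: down by d10 = 45/4 → (56/3, -311/60)
  seg 7: down by d2 = 9/4 → (56/3, -223/30)
  seg 8: right by d1 = 18 → (110/3, -223/30)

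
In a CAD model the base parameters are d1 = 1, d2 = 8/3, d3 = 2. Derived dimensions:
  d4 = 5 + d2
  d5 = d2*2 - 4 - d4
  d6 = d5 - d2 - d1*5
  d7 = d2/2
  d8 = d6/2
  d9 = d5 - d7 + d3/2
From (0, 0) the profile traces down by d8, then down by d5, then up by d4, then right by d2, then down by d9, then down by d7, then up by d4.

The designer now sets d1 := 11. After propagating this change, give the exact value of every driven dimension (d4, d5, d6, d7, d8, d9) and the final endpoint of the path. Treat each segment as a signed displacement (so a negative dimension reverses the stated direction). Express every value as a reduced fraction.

Apply edit: d1 := 11
  d4 = 5 + d2 = 23/3
  d5 = d2*2 - 4 - d4 = -19/3
  d6 = d5 - d2 - d1*5 = -64
  d7 = d2/2 = 4/3
  d8 = d6/2 = -32
  d9 = d5 - d7 + d3/2 = -20/3
Walk from origin (0, 0):
  seg 1: down by d8 = -32 → (0, 32)
  seg 2: down by d5 = -19/3 → (0, 115/3)
  seg 3: up by d4 = 23/3 → (0, 46)
  seg 4: right by d2 = 8/3 → (8/3, 46)
  seg 5: down by d9 = -20/3 → (8/3, 158/3)
  seg 6: down by d7 = 4/3 → (8/3, 154/3)
  seg 7: up by d4 = 23/3 → (8/3, 59)

d4 = 23/3
d5 = -19/3
d6 = -64
d7 = 4/3
d8 = -32
d9 = -20/3
endpoint = (8/3, 59)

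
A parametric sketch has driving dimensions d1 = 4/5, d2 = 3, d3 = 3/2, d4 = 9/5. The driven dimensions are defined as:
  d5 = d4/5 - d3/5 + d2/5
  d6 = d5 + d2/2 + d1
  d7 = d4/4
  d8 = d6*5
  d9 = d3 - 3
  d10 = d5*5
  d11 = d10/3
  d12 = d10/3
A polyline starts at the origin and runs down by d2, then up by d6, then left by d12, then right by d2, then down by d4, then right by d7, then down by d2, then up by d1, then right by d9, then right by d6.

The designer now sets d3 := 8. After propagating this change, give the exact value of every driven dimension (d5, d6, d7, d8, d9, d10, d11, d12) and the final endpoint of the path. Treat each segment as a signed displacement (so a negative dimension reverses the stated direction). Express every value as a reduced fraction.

d5 = -16/25
d6 = 83/50
d7 = 9/20
d8 = 83/10
d9 = 5
d10 = -16/5
d11 = -16/15
d12 = -16/15
endpoint = (3353/300, -267/50)

Apply edit: d3 := 8
  d5 = d4/5 - d3/5 + d2/5 = -16/25
  d6 = d5 + d2/2 + d1 = 83/50
  d7 = d4/4 = 9/20
  d8 = d6*5 = 83/10
  d9 = d3 - 3 = 5
  d10 = d5*5 = -16/5
  d11 = d10/3 = -16/15
  d12 = d10/3 = -16/15
Walk from origin (0, 0):
  seg 1: down by d2 = 3 → (0, -3)
  seg 2: up by d6 = 83/50 → (0, -67/50)
  seg 3: left by d12 = -16/15 → (16/15, -67/50)
  seg 4: right by d2 = 3 → (61/15, -67/50)
  seg 5: down by d4 = 9/5 → (61/15, -157/50)
  seg 6: right by d7 = 9/20 → (271/60, -157/50)
  seg 7: down by d2 = 3 → (271/60, -307/50)
  seg 8: up by d1 = 4/5 → (271/60, -267/50)
  seg 9: right by d9 = 5 → (571/60, -267/50)
  seg 10: right by d6 = 83/50 → (3353/300, -267/50)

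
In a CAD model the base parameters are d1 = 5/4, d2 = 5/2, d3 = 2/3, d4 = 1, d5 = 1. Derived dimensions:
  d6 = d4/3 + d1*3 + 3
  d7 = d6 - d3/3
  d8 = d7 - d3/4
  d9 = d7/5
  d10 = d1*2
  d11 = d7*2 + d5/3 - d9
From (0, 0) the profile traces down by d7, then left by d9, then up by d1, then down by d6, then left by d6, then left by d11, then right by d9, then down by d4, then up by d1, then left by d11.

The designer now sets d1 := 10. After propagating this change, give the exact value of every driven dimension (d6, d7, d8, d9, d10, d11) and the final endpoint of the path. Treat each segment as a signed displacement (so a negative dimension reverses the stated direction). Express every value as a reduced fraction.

Apply edit: d1 := 10
  d6 = d4/3 + d1*3 + 3 = 100/3
  d7 = d6 - d3/3 = 298/9
  d8 = d7 - d3/4 = 593/18
  d9 = d7/5 = 298/45
  d10 = d1*2 = 20
  d11 = d7*2 + d5/3 - d9 = 899/15
Walk from origin (0, 0):
  seg 1: down by d7 = 298/9 → (0, -298/9)
  seg 2: left by d9 = 298/45 → (-298/45, -298/9)
  seg 3: up by d1 = 10 → (-298/45, -208/9)
  seg 4: down by d6 = 100/3 → (-298/45, -508/9)
  seg 5: left by d6 = 100/3 → (-1798/45, -508/9)
  seg 6: left by d11 = 899/15 → (-899/9, -508/9)
  seg 7: right by d9 = 298/45 → (-1399/15, -508/9)
  seg 8: down by d4 = 1 → (-1399/15, -517/9)
  seg 9: up by d1 = 10 → (-1399/15, -427/9)
  seg 10: left by d11 = 899/15 → (-766/5, -427/9)

d6 = 100/3
d7 = 298/9
d8 = 593/18
d9 = 298/45
d10 = 20
d11 = 899/15
endpoint = (-766/5, -427/9)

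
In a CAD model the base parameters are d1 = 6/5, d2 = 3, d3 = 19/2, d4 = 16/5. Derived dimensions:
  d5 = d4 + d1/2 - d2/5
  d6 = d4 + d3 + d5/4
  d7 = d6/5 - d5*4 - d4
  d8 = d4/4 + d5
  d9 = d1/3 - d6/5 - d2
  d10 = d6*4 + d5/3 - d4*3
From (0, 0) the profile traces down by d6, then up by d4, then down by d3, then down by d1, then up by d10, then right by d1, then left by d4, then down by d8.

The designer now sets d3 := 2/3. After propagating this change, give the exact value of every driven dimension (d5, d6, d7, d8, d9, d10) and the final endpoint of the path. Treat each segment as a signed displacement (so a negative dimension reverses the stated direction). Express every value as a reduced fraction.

d5 = 16/5
d6 = 14/3
d7 = -226/15
d8 = 4
d9 = -53/15
d10 = 152/15
endpoint = (-2, 14/5)

Apply edit: d3 := 2/3
  d5 = d4 + d1/2 - d2/5 = 16/5
  d6 = d4 + d3 + d5/4 = 14/3
  d7 = d6/5 - d5*4 - d4 = -226/15
  d8 = d4/4 + d5 = 4
  d9 = d1/3 - d6/5 - d2 = -53/15
  d10 = d6*4 + d5/3 - d4*3 = 152/15
Walk from origin (0, 0):
  seg 1: down by d6 = 14/3 → (0, -14/3)
  seg 2: up by d4 = 16/5 → (0, -22/15)
  seg 3: down by d3 = 2/3 → (0, -32/15)
  seg 4: down by d1 = 6/5 → (0, -10/3)
  seg 5: up by d10 = 152/15 → (0, 34/5)
  seg 6: right by d1 = 6/5 → (6/5, 34/5)
  seg 7: left by d4 = 16/5 → (-2, 34/5)
  seg 8: down by d8 = 4 → (-2, 14/5)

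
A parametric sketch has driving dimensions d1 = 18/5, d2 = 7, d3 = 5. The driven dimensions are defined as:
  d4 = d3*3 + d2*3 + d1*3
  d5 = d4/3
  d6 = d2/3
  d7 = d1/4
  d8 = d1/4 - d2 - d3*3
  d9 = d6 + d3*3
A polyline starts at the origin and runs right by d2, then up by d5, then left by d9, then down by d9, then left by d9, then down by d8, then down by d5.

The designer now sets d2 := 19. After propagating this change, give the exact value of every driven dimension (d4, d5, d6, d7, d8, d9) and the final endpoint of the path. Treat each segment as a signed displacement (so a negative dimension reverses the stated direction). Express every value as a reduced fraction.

Apply edit: d2 := 19
  d4 = d3*3 + d2*3 + d1*3 = 414/5
  d5 = d4/3 = 138/5
  d6 = d2/3 = 19/3
  d7 = d1/4 = 9/10
  d8 = d1/4 - d2 - d3*3 = -331/10
  d9 = d6 + d3*3 = 64/3
Walk from origin (0, 0):
  seg 1: right by d2 = 19 → (19, 0)
  seg 2: up by d5 = 138/5 → (19, 138/5)
  seg 3: left by d9 = 64/3 → (-7/3, 138/5)
  seg 4: down by d9 = 64/3 → (-7/3, 94/15)
  seg 5: left by d9 = 64/3 → (-71/3, 94/15)
  seg 6: down by d8 = -331/10 → (-71/3, 1181/30)
  seg 7: down by d5 = 138/5 → (-71/3, 353/30)

d4 = 414/5
d5 = 138/5
d6 = 19/3
d7 = 9/10
d8 = -331/10
d9 = 64/3
endpoint = (-71/3, 353/30)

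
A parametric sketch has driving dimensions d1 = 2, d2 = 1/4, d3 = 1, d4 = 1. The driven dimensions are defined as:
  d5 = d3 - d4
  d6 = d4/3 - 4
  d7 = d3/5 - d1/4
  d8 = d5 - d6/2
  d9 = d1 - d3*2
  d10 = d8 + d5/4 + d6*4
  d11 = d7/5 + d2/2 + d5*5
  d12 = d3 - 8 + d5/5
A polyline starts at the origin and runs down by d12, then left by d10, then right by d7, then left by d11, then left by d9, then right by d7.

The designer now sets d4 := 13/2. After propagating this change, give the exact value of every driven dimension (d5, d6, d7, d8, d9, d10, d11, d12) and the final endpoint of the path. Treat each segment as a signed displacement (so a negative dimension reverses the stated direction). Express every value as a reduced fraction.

d5 = -11/2
d6 = -11/6
d7 = -3/10
d8 = -55/12
d9 = 0
d10 = -319/24
d11 = -5487/200
d12 = -81/10
endpoint = (6019/150, 81/10)

Apply edit: d4 := 13/2
  d5 = d3 - d4 = -11/2
  d6 = d4/3 - 4 = -11/6
  d7 = d3/5 - d1/4 = -3/10
  d8 = d5 - d6/2 = -55/12
  d9 = d1 - d3*2 = 0
  d10 = d8 + d5/4 + d6*4 = -319/24
  d11 = d7/5 + d2/2 + d5*5 = -5487/200
  d12 = d3 - 8 + d5/5 = -81/10
Walk from origin (0, 0):
  seg 1: down by d12 = -81/10 → (0, 81/10)
  seg 2: left by d10 = -319/24 → (319/24, 81/10)
  seg 3: right by d7 = -3/10 → (1559/120, 81/10)
  seg 4: left by d11 = -5487/200 → (3032/75, 81/10)
  seg 5: left by d9 = 0 → (3032/75, 81/10)
  seg 6: right by d7 = -3/10 → (6019/150, 81/10)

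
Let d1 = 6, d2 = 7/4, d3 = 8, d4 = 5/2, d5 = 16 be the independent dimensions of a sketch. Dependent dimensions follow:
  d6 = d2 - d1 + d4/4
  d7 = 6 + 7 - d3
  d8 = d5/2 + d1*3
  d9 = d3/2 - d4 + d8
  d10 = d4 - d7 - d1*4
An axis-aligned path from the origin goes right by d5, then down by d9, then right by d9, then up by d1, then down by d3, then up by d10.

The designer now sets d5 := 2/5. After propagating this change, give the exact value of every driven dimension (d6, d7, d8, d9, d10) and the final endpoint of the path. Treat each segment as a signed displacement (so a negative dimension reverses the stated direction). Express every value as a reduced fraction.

d6 = -29/8
d7 = 5
d8 = 91/5
d9 = 197/10
d10 = -53/2
endpoint = (201/10, -241/5)

Apply edit: d5 := 2/5
  d6 = d2 - d1 + d4/4 = -29/8
  d7 = 6 + 7 - d3 = 5
  d8 = d5/2 + d1*3 = 91/5
  d9 = d3/2 - d4 + d8 = 197/10
  d10 = d4 - d7 - d1*4 = -53/2
Walk from origin (0, 0):
  seg 1: right by d5 = 2/5 → (2/5, 0)
  seg 2: down by d9 = 197/10 → (2/5, -197/10)
  seg 3: right by d9 = 197/10 → (201/10, -197/10)
  seg 4: up by d1 = 6 → (201/10, -137/10)
  seg 5: down by d3 = 8 → (201/10, -217/10)
  seg 6: up by d10 = -53/2 → (201/10, -241/5)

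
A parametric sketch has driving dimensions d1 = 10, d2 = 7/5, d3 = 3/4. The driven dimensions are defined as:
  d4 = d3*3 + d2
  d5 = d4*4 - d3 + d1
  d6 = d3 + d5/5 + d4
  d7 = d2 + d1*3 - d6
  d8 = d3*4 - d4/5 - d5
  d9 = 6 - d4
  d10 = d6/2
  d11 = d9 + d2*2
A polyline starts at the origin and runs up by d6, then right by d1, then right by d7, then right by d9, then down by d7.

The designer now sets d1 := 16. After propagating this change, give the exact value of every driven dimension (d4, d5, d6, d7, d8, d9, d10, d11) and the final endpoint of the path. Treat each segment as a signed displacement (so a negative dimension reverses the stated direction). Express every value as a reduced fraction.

Apply edit: d1 := 16
  d4 = d3*3 + d2 = 73/20
  d5 = d4*4 - d3 + d1 = 597/20
  d6 = d3 + d5/5 + d4 = 1037/100
  d7 = d2 + d1*3 - d6 = 3903/100
  d8 = d3*4 - d4/5 - d5 = -1379/50
  d9 = 6 - d4 = 47/20
  d10 = d6/2 = 1037/200
  d11 = d9 + d2*2 = 103/20
Walk from origin (0, 0):
  seg 1: up by d6 = 1037/100 → (0, 1037/100)
  seg 2: right by d1 = 16 → (16, 1037/100)
  seg 3: right by d7 = 3903/100 → (5503/100, 1037/100)
  seg 4: right by d9 = 47/20 → (2869/50, 1037/100)
  seg 5: down by d7 = 3903/100 → (2869/50, -1433/50)

d4 = 73/20
d5 = 597/20
d6 = 1037/100
d7 = 3903/100
d8 = -1379/50
d9 = 47/20
d10 = 1037/200
d11 = 103/20
endpoint = (2869/50, -1433/50)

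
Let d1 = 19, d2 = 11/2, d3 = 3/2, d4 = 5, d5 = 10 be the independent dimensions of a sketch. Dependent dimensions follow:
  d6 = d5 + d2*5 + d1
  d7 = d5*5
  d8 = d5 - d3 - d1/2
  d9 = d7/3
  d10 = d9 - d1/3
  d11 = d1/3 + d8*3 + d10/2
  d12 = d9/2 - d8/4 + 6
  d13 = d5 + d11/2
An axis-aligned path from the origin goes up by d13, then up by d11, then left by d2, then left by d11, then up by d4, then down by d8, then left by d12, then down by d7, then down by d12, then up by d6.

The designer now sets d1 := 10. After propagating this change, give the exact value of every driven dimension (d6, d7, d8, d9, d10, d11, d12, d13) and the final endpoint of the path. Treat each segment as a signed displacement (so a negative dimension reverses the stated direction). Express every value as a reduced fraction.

Apply edit: d1 := 10
  d6 = d5 + d2*5 + d1 = 95/2
  d7 = d5*5 = 50
  d8 = d5 - d3 - d1/2 = 7/2
  d9 = d7/3 = 50/3
  d10 = d9 - d1/3 = 40/3
  d11 = d1/3 + d8*3 + d10/2 = 41/2
  d12 = d9/2 - d8/4 + 6 = 323/24
  d13 = d5 + d11/2 = 81/4
Walk from origin (0, 0):
  seg 1: up by d13 = 81/4 → (0, 81/4)
  seg 2: up by d11 = 41/2 → (0, 163/4)
  seg 3: left by d2 = 11/2 → (-11/2, 163/4)
  seg 4: left by d11 = 41/2 → (-26, 163/4)
  seg 5: up by d4 = 5 → (-26, 183/4)
  seg 6: down by d8 = 7/2 → (-26, 169/4)
  seg 7: left by d12 = 323/24 → (-947/24, 169/4)
  seg 8: down by d7 = 50 → (-947/24, -31/4)
  seg 9: down by d12 = 323/24 → (-947/24, -509/24)
  seg 10: up by d6 = 95/2 → (-947/24, 631/24)

d6 = 95/2
d7 = 50
d8 = 7/2
d9 = 50/3
d10 = 40/3
d11 = 41/2
d12 = 323/24
d13 = 81/4
endpoint = (-947/24, 631/24)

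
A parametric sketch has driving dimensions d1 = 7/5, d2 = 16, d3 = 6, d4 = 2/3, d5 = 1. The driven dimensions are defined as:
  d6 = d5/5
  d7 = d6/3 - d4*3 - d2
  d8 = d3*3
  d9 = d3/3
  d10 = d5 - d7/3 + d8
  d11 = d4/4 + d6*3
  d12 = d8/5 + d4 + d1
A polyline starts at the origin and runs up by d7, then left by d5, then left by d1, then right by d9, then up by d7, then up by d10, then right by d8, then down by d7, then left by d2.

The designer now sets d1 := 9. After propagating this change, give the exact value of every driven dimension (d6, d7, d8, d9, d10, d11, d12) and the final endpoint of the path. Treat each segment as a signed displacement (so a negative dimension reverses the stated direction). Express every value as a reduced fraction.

Apply edit: d1 := 9
  d6 = d5/5 = 1/5
  d7 = d6/3 - d4*3 - d2 = -269/15
  d8 = d3*3 = 18
  d9 = d3/3 = 2
  d10 = d5 - d7/3 + d8 = 1124/45
  d11 = d4/4 + d6*3 = 23/30
  d12 = d8/5 + d4 + d1 = 199/15
Walk from origin (0, 0):
  seg 1: up by d7 = -269/15 → (0, -269/15)
  seg 2: left by d5 = 1 → (-1, -269/15)
  seg 3: left by d1 = 9 → (-10, -269/15)
  seg 4: right by d9 = 2 → (-8, -269/15)
  seg 5: up by d7 = -269/15 → (-8, -538/15)
  seg 6: up by d10 = 1124/45 → (-8, -98/9)
  seg 7: right by d8 = 18 → (10, -98/9)
  seg 8: down by d7 = -269/15 → (10, 317/45)
  seg 9: left by d2 = 16 → (-6, 317/45)

d6 = 1/5
d7 = -269/15
d8 = 18
d9 = 2
d10 = 1124/45
d11 = 23/30
d12 = 199/15
endpoint = (-6, 317/45)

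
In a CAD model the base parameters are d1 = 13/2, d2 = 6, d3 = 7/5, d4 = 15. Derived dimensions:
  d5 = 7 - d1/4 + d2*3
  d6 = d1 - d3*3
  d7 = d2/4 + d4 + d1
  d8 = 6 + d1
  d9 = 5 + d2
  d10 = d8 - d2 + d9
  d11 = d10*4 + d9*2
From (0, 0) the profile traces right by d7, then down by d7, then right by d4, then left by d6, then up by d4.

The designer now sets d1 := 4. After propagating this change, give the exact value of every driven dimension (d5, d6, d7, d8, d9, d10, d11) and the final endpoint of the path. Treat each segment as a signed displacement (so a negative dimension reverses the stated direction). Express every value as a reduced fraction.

Apply edit: d1 := 4
  d5 = 7 - d1/4 + d2*3 = 24
  d6 = d1 - d3*3 = -1/5
  d7 = d2/4 + d4 + d1 = 41/2
  d8 = 6 + d1 = 10
  d9 = 5 + d2 = 11
  d10 = d8 - d2 + d9 = 15
  d11 = d10*4 + d9*2 = 82
Walk from origin (0, 0):
  seg 1: right by d7 = 41/2 → (41/2, 0)
  seg 2: down by d7 = 41/2 → (41/2, -41/2)
  seg 3: right by d4 = 15 → (71/2, -41/2)
  seg 4: left by d6 = -1/5 → (357/10, -41/2)
  seg 5: up by d4 = 15 → (357/10, -11/2)

d5 = 24
d6 = -1/5
d7 = 41/2
d8 = 10
d9 = 11
d10 = 15
d11 = 82
endpoint = (357/10, -11/2)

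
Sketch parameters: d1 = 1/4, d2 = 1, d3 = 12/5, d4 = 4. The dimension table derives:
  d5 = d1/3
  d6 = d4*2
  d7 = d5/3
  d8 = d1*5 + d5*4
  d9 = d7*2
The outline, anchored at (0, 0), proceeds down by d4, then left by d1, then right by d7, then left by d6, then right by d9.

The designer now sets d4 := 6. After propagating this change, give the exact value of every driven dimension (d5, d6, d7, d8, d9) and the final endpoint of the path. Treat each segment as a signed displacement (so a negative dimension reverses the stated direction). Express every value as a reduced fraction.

d5 = 1/12
d6 = 12
d7 = 1/36
d8 = 19/12
d9 = 1/18
endpoint = (-73/6, -6)

Apply edit: d4 := 6
  d5 = d1/3 = 1/12
  d6 = d4*2 = 12
  d7 = d5/3 = 1/36
  d8 = d1*5 + d5*4 = 19/12
  d9 = d7*2 = 1/18
Walk from origin (0, 0):
  seg 1: down by d4 = 6 → (0, -6)
  seg 2: left by d1 = 1/4 → (-1/4, -6)
  seg 3: right by d7 = 1/36 → (-2/9, -6)
  seg 4: left by d6 = 12 → (-110/9, -6)
  seg 5: right by d9 = 1/18 → (-73/6, -6)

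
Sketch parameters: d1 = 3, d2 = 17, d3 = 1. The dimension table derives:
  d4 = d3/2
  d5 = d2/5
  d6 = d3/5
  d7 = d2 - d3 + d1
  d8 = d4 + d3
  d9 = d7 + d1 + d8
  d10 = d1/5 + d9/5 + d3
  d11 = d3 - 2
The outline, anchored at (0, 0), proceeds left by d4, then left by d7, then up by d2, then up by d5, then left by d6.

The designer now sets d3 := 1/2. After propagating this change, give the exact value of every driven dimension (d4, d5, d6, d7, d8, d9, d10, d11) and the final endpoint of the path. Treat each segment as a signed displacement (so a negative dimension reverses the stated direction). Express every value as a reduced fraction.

Apply edit: d3 := 1/2
  d4 = d3/2 = 1/4
  d5 = d2/5 = 17/5
  d6 = d3/5 = 1/10
  d7 = d2 - d3 + d1 = 39/2
  d8 = d4 + d3 = 3/4
  d9 = d7 + d1 + d8 = 93/4
  d10 = d1/5 + d9/5 + d3 = 23/4
  d11 = d3 - 2 = -3/2
Walk from origin (0, 0):
  seg 1: left by d4 = 1/4 → (-1/4, 0)
  seg 2: left by d7 = 39/2 → (-79/4, 0)
  seg 3: up by d2 = 17 → (-79/4, 17)
  seg 4: up by d5 = 17/5 → (-79/4, 102/5)
  seg 5: left by d6 = 1/10 → (-397/20, 102/5)

d4 = 1/4
d5 = 17/5
d6 = 1/10
d7 = 39/2
d8 = 3/4
d9 = 93/4
d10 = 23/4
d11 = -3/2
endpoint = (-397/20, 102/5)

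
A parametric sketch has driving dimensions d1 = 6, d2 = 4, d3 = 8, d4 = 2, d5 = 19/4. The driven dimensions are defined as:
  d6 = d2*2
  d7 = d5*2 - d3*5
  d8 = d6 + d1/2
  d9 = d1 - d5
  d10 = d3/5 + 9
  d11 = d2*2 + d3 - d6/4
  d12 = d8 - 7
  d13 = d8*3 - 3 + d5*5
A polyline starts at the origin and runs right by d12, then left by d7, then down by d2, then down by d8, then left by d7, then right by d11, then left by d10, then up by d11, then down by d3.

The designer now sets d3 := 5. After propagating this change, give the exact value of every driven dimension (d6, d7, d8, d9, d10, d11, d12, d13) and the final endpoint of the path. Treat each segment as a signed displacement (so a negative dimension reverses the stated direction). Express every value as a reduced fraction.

Apply edit: d3 := 5
  d6 = d2*2 = 8
  d7 = d5*2 - d3*5 = -31/2
  d8 = d6 + d1/2 = 11
  d9 = d1 - d5 = 5/4
  d10 = d3/5 + 9 = 10
  d11 = d2*2 + d3 - d6/4 = 11
  d12 = d8 - 7 = 4
  d13 = d8*3 - 3 + d5*5 = 215/4
Walk from origin (0, 0):
  seg 1: right by d12 = 4 → (4, 0)
  seg 2: left by d7 = -31/2 → (39/2, 0)
  seg 3: down by d2 = 4 → (39/2, -4)
  seg 4: down by d8 = 11 → (39/2, -15)
  seg 5: left by d7 = -31/2 → (35, -15)
  seg 6: right by d11 = 11 → (46, -15)
  seg 7: left by d10 = 10 → (36, -15)
  seg 8: up by d11 = 11 → (36, -4)
  seg 9: down by d3 = 5 → (36, -9)

d6 = 8
d7 = -31/2
d8 = 11
d9 = 5/4
d10 = 10
d11 = 11
d12 = 4
d13 = 215/4
endpoint = (36, -9)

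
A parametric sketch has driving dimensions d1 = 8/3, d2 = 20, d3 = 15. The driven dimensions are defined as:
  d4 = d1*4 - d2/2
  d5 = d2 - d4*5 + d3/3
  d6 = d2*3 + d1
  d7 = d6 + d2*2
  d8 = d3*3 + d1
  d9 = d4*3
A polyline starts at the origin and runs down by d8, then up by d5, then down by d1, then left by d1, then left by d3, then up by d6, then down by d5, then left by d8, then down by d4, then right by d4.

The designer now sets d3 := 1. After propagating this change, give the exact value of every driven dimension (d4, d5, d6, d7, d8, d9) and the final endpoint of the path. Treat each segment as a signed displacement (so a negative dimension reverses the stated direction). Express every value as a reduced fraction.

d4 = 2/3
d5 = 17
d6 = 188/3
d7 = 308/3
d8 = 17/3
d9 = 2
endpoint = (-26/3, 161/3)

Apply edit: d3 := 1
  d4 = d1*4 - d2/2 = 2/3
  d5 = d2 - d4*5 + d3/3 = 17
  d6 = d2*3 + d1 = 188/3
  d7 = d6 + d2*2 = 308/3
  d8 = d3*3 + d1 = 17/3
  d9 = d4*3 = 2
Walk from origin (0, 0):
  seg 1: down by d8 = 17/3 → (0, -17/3)
  seg 2: up by d5 = 17 → (0, 34/3)
  seg 3: down by d1 = 8/3 → (0, 26/3)
  seg 4: left by d1 = 8/3 → (-8/3, 26/3)
  seg 5: left by d3 = 1 → (-11/3, 26/3)
  seg 6: up by d6 = 188/3 → (-11/3, 214/3)
  seg 7: down by d5 = 17 → (-11/3, 163/3)
  seg 8: left by d8 = 17/3 → (-28/3, 163/3)
  seg 9: down by d4 = 2/3 → (-28/3, 161/3)
  seg 10: right by d4 = 2/3 → (-26/3, 161/3)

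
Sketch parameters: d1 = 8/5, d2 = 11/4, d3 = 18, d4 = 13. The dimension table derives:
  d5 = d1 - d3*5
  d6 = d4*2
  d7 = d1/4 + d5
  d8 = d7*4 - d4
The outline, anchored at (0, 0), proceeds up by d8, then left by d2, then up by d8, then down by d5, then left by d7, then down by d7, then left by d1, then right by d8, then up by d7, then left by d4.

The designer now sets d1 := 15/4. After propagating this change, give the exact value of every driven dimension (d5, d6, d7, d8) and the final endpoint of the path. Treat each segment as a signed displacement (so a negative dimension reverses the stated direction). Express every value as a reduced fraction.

Apply edit: d1 := 15/4
  d5 = d1 - d3*5 = -345/4
  d6 = d4*2 = 26
  d7 = d1/4 + d5 = -1365/16
  d8 = d7*4 - d4 = -1417/4
Walk from origin (0, 0):
  seg 1: up by d8 = -1417/4 → (0, -1417/4)
  seg 2: left by d2 = 11/4 → (-11/4, -1417/4)
  seg 3: up by d8 = -1417/4 → (-11/4, -1417/2)
  seg 4: down by d5 = -345/4 → (-11/4, -2489/4)
  seg 5: left by d7 = -1365/16 → (1321/16, -2489/4)
  seg 6: down by d7 = -1365/16 → (1321/16, -8591/16)
  seg 7: left by d1 = 15/4 → (1261/16, -8591/16)
  seg 8: right by d8 = -1417/4 → (-4407/16, -8591/16)
  seg 9: up by d7 = -1365/16 → (-4407/16, -2489/4)
  seg 10: left by d4 = 13 → (-4615/16, -2489/4)

d5 = -345/4
d6 = 26
d7 = -1365/16
d8 = -1417/4
endpoint = (-4615/16, -2489/4)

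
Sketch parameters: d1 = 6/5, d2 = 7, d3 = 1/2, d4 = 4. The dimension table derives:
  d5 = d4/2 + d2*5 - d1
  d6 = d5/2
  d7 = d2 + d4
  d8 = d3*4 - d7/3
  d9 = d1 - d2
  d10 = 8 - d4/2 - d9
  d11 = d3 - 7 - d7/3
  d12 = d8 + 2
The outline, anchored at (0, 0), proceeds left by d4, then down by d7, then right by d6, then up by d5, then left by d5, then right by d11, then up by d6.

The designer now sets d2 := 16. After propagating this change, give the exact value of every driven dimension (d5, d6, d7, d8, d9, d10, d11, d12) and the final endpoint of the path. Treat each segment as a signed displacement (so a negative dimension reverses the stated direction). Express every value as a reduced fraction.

d5 = 404/5
d6 = 202/5
d7 = 20
d8 = -14/3
d9 = -74/5
d10 = 104/5
d11 = -79/6
d12 = -8/3
endpoint = (-1727/30, 506/5)

Apply edit: d2 := 16
  d5 = d4/2 + d2*5 - d1 = 404/5
  d6 = d5/2 = 202/5
  d7 = d2 + d4 = 20
  d8 = d3*4 - d7/3 = -14/3
  d9 = d1 - d2 = -74/5
  d10 = 8 - d4/2 - d9 = 104/5
  d11 = d3 - 7 - d7/3 = -79/6
  d12 = d8 + 2 = -8/3
Walk from origin (0, 0):
  seg 1: left by d4 = 4 → (-4, 0)
  seg 2: down by d7 = 20 → (-4, -20)
  seg 3: right by d6 = 202/5 → (182/5, -20)
  seg 4: up by d5 = 404/5 → (182/5, 304/5)
  seg 5: left by d5 = 404/5 → (-222/5, 304/5)
  seg 6: right by d11 = -79/6 → (-1727/30, 304/5)
  seg 7: up by d6 = 202/5 → (-1727/30, 506/5)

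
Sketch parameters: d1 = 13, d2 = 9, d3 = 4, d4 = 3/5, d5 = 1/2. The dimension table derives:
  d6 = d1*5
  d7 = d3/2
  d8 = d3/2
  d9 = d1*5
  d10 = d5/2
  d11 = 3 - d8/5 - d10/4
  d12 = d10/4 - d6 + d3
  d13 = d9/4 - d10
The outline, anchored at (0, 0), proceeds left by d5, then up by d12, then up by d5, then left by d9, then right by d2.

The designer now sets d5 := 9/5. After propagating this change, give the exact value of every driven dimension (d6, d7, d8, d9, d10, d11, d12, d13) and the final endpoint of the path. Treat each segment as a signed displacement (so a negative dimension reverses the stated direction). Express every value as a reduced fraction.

d6 = 65
d7 = 2
d8 = 2
d9 = 65
d10 = 9/10
d11 = 19/8
d12 = -2431/40
d13 = 307/20
endpoint = (-289/5, -2359/40)

Apply edit: d5 := 9/5
  d6 = d1*5 = 65
  d7 = d3/2 = 2
  d8 = d3/2 = 2
  d9 = d1*5 = 65
  d10 = d5/2 = 9/10
  d11 = 3 - d8/5 - d10/4 = 19/8
  d12 = d10/4 - d6 + d3 = -2431/40
  d13 = d9/4 - d10 = 307/20
Walk from origin (0, 0):
  seg 1: left by d5 = 9/5 → (-9/5, 0)
  seg 2: up by d12 = -2431/40 → (-9/5, -2431/40)
  seg 3: up by d5 = 9/5 → (-9/5, -2359/40)
  seg 4: left by d9 = 65 → (-334/5, -2359/40)
  seg 5: right by d2 = 9 → (-289/5, -2359/40)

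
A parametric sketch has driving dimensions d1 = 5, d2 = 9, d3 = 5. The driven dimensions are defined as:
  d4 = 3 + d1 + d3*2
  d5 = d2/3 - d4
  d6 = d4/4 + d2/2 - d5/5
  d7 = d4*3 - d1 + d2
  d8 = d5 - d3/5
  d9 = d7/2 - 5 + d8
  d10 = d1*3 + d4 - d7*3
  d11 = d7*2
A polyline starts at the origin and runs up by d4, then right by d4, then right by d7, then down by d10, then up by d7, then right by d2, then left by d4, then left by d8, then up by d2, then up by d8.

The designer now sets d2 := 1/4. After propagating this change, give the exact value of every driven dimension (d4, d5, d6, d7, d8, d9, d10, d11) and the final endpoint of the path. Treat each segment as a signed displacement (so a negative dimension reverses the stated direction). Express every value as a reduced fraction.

d4 = 18
d5 = -215/12
d6 = 197/24
d7 = 197/4
d8 = -227/12
d9 = 17/24
d10 = -459/4
d11 = 197/2
endpoint = (821/12, 490/3)

Apply edit: d2 := 1/4
  d4 = 3 + d1 + d3*2 = 18
  d5 = d2/3 - d4 = -215/12
  d6 = d4/4 + d2/2 - d5/5 = 197/24
  d7 = d4*3 - d1 + d2 = 197/4
  d8 = d5 - d3/5 = -227/12
  d9 = d7/2 - 5 + d8 = 17/24
  d10 = d1*3 + d4 - d7*3 = -459/4
  d11 = d7*2 = 197/2
Walk from origin (0, 0):
  seg 1: up by d4 = 18 → (0, 18)
  seg 2: right by d4 = 18 → (18, 18)
  seg 3: right by d7 = 197/4 → (269/4, 18)
  seg 4: down by d10 = -459/4 → (269/4, 531/4)
  seg 5: up by d7 = 197/4 → (269/4, 182)
  seg 6: right by d2 = 1/4 → (135/2, 182)
  seg 7: left by d4 = 18 → (99/2, 182)
  seg 8: left by d8 = -227/12 → (821/12, 182)
  seg 9: up by d2 = 1/4 → (821/12, 729/4)
  seg 10: up by d8 = -227/12 → (821/12, 490/3)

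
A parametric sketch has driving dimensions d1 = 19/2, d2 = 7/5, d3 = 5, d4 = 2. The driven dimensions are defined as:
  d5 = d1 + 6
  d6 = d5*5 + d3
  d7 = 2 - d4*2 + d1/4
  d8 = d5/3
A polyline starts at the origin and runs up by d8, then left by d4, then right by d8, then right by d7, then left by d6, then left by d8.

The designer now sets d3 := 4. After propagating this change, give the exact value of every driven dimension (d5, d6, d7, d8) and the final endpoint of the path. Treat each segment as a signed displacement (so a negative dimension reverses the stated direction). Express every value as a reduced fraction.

d5 = 31/2
d6 = 163/2
d7 = 3/8
d8 = 31/6
endpoint = (-665/8, 31/6)

Apply edit: d3 := 4
  d5 = d1 + 6 = 31/2
  d6 = d5*5 + d3 = 163/2
  d7 = 2 - d4*2 + d1/4 = 3/8
  d8 = d5/3 = 31/6
Walk from origin (0, 0):
  seg 1: up by d8 = 31/6 → (0, 31/6)
  seg 2: left by d4 = 2 → (-2, 31/6)
  seg 3: right by d8 = 31/6 → (19/6, 31/6)
  seg 4: right by d7 = 3/8 → (85/24, 31/6)
  seg 5: left by d6 = 163/2 → (-1871/24, 31/6)
  seg 6: left by d8 = 31/6 → (-665/8, 31/6)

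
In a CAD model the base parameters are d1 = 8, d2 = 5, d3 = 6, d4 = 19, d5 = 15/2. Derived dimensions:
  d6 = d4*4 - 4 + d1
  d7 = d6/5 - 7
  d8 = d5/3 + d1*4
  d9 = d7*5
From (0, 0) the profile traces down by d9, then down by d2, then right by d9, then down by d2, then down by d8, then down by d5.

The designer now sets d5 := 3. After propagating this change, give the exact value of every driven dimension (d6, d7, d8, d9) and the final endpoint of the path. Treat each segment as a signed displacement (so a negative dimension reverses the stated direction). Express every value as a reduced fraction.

Apply edit: d5 := 3
  d6 = d4*4 - 4 + d1 = 80
  d7 = d6/5 - 7 = 9
  d8 = d5/3 + d1*4 = 33
  d9 = d7*5 = 45
Walk from origin (0, 0):
  seg 1: down by d9 = 45 → (0, -45)
  seg 2: down by d2 = 5 → (0, -50)
  seg 3: right by d9 = 45 → (45, -50)
  seg 4: down by d2 = 5 → (45, -55)
  seg 5: down by d8 = 33 → (45, -88)
  seg 6: down by d5 = 3 → (45, -91)

d6 = 80
d7 = 9
d8 = 33
d9 = 45
endpoint = (45, -91)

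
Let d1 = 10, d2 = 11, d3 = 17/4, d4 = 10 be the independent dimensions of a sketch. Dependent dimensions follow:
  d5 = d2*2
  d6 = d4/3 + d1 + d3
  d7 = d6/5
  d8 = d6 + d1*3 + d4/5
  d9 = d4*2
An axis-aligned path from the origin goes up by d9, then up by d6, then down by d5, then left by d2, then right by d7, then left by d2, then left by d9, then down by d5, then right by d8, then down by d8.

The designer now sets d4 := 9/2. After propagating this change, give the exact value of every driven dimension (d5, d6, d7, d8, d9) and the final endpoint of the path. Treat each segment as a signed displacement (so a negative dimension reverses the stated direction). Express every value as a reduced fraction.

Apply edit: d4 := 9/2
  d5 = d2*2 = 22
  d6 = d4/3 + d1 + d3 = 63/4
  d7 = d6/5 = 63/20
  d8 = d6 + d1*3 + d4/5 = 933/20
  d9 = d4*2 = 9
Walk from origin (0, 0):
  seg 1: up by d9 = 9 → (0, 9)
  seg 2: up by d6 = 63/4 → (0, 99/4)
  seg 3: down by d5 = 22 → (0, 11/4)
  seg 4: left by d2 = 11 → (-11, 11/4)
  seg 5: right by d7 = 63/20 → (-157/20, 11/4)
  seg 6: left by d2 = 11 → (-377/20, 11/4)
  seg 7: left by d9 = 9 → (-557/20, 11/4)
  seg 8: down by d5 = 22 → (-557/20, -77/4)
  seg 9: right by d8 = 933/20 → (94/5, -77/4)
  seg 10: down by d8 = 933/20 → (94/5, -659/10)

d5 = 22
d6 = 63/4
d7 = 63/20
d8 = 933/20
d9 = 9
endpoint = (94/5, -659/10)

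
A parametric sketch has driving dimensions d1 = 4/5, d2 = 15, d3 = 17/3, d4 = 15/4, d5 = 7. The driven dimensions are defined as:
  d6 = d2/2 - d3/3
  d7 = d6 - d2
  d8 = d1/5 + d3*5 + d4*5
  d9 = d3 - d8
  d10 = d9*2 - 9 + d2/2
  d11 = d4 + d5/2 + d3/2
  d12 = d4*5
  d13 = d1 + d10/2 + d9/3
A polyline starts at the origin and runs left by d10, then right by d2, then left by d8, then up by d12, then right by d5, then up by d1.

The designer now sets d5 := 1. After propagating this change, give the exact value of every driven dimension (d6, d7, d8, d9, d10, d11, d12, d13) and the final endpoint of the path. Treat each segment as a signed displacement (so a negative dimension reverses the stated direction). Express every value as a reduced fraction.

Apply edit: d5 := 1
  d6 = d2/2 - d3/3 = 101/18
  d7 = d6 - d2 = -169/18
  d8 = d1/5 + d3*5 + d4*5 = 14173/300
  d9 = d3 - d8 = -12473/300
  d10 = d9*2 - 9 + d2/2 = -6349/75
  d11 = d4 + d5/2 + d3/2 = 85/12
  d12 = d4*5 = 75/4
  d13 = d1 + d10/2 + d9/3 = -49847/900
Walk from origin (0, 0):
  seg 1: left by d10 = -6349/75 → (6349/75, 0)
  seg 2: right by d2 = 15 → (7474/75, 0)
  seg 3: left by d8 = 14173/300 → (5241/100, 0)
  seg 4: up by d12 = 75/4 → (5241/100, 75/4)
  seg 5: right by d5 = 1 → (5341/100, 75/4)
  seg 6: up by d1 = 4/5 → (5341/100, 391/20)

d6 = 101/18
d7 = -169/18
d8 = 14173/300
d9 = -12473/300
d10 = -6349/75
d11 = 85/12
d12 = 75/4
d13 = -49847/900
endpoint = (5341/100, 391/20)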